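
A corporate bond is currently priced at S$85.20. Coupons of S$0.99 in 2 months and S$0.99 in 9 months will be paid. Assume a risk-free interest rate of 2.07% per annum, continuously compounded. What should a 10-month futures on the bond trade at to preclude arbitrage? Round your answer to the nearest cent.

S$84.69

PV(coupons) I = 0.99·e^(−0.0207·2/12) + 0.99·e^(−0.0207·9/12)
I = 0.9866 + 0.9747 = 1.9613
F = (S − I)·e^(rT) = (85.20 − 1.9613) · e^(0.0207·10/12)
= 83.2387 · e^0.017250 = 83.2387 × 1.017400 = S$84.69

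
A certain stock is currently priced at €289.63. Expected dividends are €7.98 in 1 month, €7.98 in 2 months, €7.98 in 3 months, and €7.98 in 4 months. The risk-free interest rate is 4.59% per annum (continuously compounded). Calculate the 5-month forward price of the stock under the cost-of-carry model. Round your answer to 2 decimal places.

€263.00

PV(dividends) I = 7.98·e^(−0.0459·1/12) + 7.98·e^(−0.0459·2/12) + 7.98·e^(−0.0459·3/12) + 7.98·e^(−0.0459·4/12)
I = 7.9495 + 7.9192 + 7.8890 + 7.8588 = 31.6165
F = (S − I)·e^(rT) = (289.63 − 31.6165) · e^(0.0459·5/12)
= 258.0135 · e^0.019125 = 258.0135 × 1.019309 = €263.00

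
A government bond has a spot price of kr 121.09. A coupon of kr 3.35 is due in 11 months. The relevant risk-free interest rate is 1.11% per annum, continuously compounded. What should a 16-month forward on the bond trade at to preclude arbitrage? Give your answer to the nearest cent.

kr 119.53

PV(coupons) I = 3.35·e^(−0.0111·11/12)
I = 3.3161
F = (S − I)·e^(rT) = (121.09 − 3.3161) · e^(0.0111·16/12)
= 117.7739 · e^0.014800 = 117.7739 × 1.014910 = kr 119.53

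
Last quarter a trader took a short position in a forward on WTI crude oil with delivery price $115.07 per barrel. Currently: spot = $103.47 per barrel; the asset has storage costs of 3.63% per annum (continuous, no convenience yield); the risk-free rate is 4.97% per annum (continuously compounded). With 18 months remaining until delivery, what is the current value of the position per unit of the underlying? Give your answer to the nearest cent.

-$2.46 per barrel

Current fair forward for the remaining 18 months: F = S·e^((r + u)·T), (r + u) = 0.0497 + 0.0363 = 0.0860
F = 103.47 · e^(0.0860 × 18/12) = 103.47 × 1.137690 = 117.7168
Value of long forward = (F − K)·e^(−rT) = (117.7168 − 115.07) · e^(−0.0497·18/12)
= 2.6468 × 0.928161 = 2.46
Short position value = −(long value) = -$2.46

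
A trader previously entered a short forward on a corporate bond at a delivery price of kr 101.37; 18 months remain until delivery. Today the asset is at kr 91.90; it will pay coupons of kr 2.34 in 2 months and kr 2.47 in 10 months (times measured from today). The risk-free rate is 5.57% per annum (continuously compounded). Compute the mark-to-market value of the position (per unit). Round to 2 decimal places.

kr 6.02

PV(remaining coupons) I = 2.34·e^(−0.0557·2/12) + 2.47·e^(−0.0557·10/12) = 4.6763
Current forward F = (S − I)·e^(rT) = (91.90 − 4.6763)·e^(0.0557·18/12) = 87.2237 × 1.087140 = 94.8244
Value (long) = (F − K)·e^(−rT) = (94.8244 − 101.37) × 0.919845 = -6.0209
Short position value = −(long value) = kr 6.02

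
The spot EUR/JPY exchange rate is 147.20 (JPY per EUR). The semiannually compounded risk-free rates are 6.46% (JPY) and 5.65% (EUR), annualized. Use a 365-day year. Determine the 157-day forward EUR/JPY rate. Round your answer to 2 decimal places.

147.70

By covered interest parity, F = S · (1+r_JPY/2)^(2T) / (1+r_EUR/2)^(2T)
= 147.20 × 1.027725 / 1.024255 = 147.20 × 1.003388
F = 147.70 JPY per EUR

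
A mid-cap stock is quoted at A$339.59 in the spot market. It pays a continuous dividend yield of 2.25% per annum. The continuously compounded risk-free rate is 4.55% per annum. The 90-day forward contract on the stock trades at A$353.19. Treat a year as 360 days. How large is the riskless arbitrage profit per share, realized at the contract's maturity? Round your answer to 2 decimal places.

Fair forward: F* = S·e^(carry·T), with carry = (r − q) = 0.0455 − 0.0225 = 0.0230
F* = 339.59 · e^(0.0230 × 90/360) = 339.59 · e^0.005750 = 339.59 × 1.005767 = A$341.5484
Market A$353.19 > fair A$341.5484: forward overpriced → cash-and-carry (buy spot, short the forward).
At maturity, profit = |F_mkt − F*| = |353.19 − 341.5484| = A$11.64 per share

A$11.64 per share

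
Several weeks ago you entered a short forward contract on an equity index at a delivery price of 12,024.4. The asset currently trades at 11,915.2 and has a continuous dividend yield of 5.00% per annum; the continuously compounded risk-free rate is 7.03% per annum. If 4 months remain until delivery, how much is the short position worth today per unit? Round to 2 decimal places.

Current fair forward for the remaining 4 months: F = S·e^((r − q)·T), (r − q) = 0.0703 − 0.0500 = 0.0203
F = 11915.2 · e^(0.0203 × 4/12) = 11915.2 × 1.00678961 = 11996.0996
Value of long forward = (F − K)·e^(−rT) = (11996.0996 − 12024.4) · e^(−0.0703·4/12)
= -28.3004 × 0.97683910 = -27.64
Short position value = −(long value) = 27.64

27.64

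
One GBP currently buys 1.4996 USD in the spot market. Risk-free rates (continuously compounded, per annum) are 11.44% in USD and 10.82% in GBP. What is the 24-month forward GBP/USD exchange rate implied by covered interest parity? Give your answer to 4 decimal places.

1.5183

F = S·e^((r_USD − r_GBP)T) = 1.4996 · e^((0.1144 − 0.1082) × 24/12)
= 1.4996 · e^0.012400 = 1.4996 × 1.012477
F = 1.5183 USD per GBP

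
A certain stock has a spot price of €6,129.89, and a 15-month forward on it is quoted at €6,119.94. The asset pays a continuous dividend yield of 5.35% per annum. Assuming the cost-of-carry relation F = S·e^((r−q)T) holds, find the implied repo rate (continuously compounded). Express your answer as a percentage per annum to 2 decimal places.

5.22%

From F = S·e^((r−q)T): (r − q) = ln(F/S)/T
ln(6119.94/6129.89) = ln(0.998377) = -0.001624
(r − q) = -0.001624 / (15/12) = -0.001299
r = ln(F/S)/T + q = -0.001299 + 0.0535 = 0.052201
r = 5.22%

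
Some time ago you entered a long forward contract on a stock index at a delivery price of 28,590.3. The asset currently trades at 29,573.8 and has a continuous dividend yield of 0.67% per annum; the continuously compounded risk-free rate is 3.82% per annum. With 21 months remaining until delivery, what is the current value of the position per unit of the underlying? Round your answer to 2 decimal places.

2487.55

Current fair forward for the remaining 21 months: F = S·e^((r − q)·T), (r − q) = 0.0382 − 0.0067 = 0.0315
F = 29573.8 · e^(0.0315 × 21/12) = 29573.8 × 1.05667269 = 31249.8268
Value of long forward = (F − K)·e^(−rT) = (31249.8268 − 28590.3) · e^(−0.0382·21/12)
= 2659.5268 × 0.93533549 = 2487.55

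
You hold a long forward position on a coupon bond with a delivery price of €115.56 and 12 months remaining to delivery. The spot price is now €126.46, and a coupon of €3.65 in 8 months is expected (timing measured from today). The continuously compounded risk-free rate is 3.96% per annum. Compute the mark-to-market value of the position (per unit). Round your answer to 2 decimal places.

€11.83

PV(remaining coupons) I = 3.65·e^(−0.0396·8/12) = 3.5549
Current forward F = (S − I)·e^(rT) = (126.46 − 3.5549)·e^(0.0396·12/12) = 122.9051 × 1.040395 = 127.8699
Value (long) = (F − K)·e^(−rT) = (127.8699 − 115.56) × 0.961174 = 11.8320
Value = €11.83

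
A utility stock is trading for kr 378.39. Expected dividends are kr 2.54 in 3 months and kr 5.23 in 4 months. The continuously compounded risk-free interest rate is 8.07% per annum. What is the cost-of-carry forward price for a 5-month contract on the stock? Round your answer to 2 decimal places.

kr 383.49

PV(dividends) I = 2.54·e^(−0.0807·3/12) + 5.23·e^(−0.0807·4/12)
I = 2.4893 + 5.0912 = 7.5805
F = (S − I)·e^(rT) = (378.39 − 7.5805) · e^(0.0807·5/12)
= 370.8095 · e^0.033625 = 370.8095 × 1.034197 = kr 383.49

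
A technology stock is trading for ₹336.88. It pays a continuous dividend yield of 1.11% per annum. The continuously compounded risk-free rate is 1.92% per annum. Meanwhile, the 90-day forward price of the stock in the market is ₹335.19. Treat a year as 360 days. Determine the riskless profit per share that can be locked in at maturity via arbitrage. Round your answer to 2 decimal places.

Fair forward: F* = S·e^(carry·T), with carry = (r − q) = 0.0192 − 0.0111 = 0.0081
F* = 336.88 · e^(0.0081 × 90/360) = 336.88 · e^0.002025 = 336.88 × 1.002027 = ₹337.5629
Market ₹335.19 < fair ₹337.5629: forward underpriced → reverse cash-and-carry (short spot, go long the forward).
At maturity, profit = |F_mkt − F*| = |335.19 − 337.5629| = ₹2.37 per share

₹2.37 per share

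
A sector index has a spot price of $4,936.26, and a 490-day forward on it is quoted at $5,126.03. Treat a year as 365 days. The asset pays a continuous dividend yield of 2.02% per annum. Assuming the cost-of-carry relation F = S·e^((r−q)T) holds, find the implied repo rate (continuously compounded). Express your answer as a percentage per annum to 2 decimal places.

From F = S·e^((r−q)T): (r − q) = ln(F/S)/T
ln(5126.03/4936.26) = ln(1.038444) = 0.037723
(r − q) = 0.037723 / (490/365) = 0.028100
r = ln(F/S)/T + q = 0.028100 + 0.0202 = 0.048300
r = 4.83%

4.83%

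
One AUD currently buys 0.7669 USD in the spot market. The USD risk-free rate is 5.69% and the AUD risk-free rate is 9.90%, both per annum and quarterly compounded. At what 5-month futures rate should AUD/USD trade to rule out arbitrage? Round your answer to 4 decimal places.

By covered interest parity, F = S · (1+r_USD/4)^(4T) / (1+r_AUD/4)^(4T)
= 0.7669 × 1.023821 / 1.041589 = 0.7669 × 0.982941
F = 0.7538 USD per AUD

0.7538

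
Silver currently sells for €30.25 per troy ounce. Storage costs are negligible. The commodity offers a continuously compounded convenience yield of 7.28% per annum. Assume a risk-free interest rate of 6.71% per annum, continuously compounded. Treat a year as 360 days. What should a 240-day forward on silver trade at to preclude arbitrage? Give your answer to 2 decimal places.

€30.14 per troy ounce

Net carry = r + u − y = 0.0671 + 0.0000 − 0.0728 = -0.0057
F = S·e^((r+u−y)T) = 30.25 · e^(-0.0057 × 240/360) = 30.25 · e^-0.003800
= 30.25 × 0.996207 = €30.14 per troy ounce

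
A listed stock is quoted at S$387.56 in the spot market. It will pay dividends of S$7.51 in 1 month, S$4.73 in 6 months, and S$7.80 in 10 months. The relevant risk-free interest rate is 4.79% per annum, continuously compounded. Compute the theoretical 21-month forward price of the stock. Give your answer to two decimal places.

PV(dividends) I = 7.51·e^(−0.0479·1/12) + 4.73·e^(−0.0479·6/12) + 7.80·e^(−0.0479·10/12)
I = 7.4801 + 4.6181 + 7.4948 = 19.5930
F = (S − I)·e^(rT) = (387.56 − 19.5930) · e^(0.0479·21/12)
= 367.9670 · e^0.083825 = 367.9670 × 1.087439 = S$400.14

S$400.14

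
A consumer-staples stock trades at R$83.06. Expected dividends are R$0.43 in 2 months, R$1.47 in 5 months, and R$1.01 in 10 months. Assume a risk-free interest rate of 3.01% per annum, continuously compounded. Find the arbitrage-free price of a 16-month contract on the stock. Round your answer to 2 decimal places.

R$83.48

PV(dividends) I = 0.43·e^(−0.0301·2/12) + 1.47·e^(−0.0301·5/12) + 1.01·e^(−0.0301·10/12)
I = 0.4278 + 1.4517 + 0.9850 = 2.8645
F = (S − I)·e^(rT) = (83.06 − 2.8645) · e^(0.0301·16/12)
= 80.1955 · e^0.040133 = 80.1955 × 1.040949 = R$83.48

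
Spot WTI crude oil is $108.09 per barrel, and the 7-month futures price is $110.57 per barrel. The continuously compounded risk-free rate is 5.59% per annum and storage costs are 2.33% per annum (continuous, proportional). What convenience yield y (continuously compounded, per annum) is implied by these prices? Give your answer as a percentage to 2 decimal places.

4.03%

F = S·e^((r+u−y)T) ⇒ (r+u−y) = ln(F/S)/T
ln(110.57/108.09) = 0.022685; /T ⇒ 0.038889
y = r + u − ln(F/S)/T = 0.0559 + 0.0233 − 0.038889 = 0.040311
y = 4.03%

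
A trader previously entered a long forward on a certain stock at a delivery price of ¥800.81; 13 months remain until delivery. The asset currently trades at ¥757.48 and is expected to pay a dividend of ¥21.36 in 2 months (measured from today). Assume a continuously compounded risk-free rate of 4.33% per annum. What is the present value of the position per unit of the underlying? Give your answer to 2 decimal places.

-¥27.84

PV(remaining dividends) I = 21.36·e^(−0.0433·2/12) = 21.2064
Current forward F = (S − I)·e^(rT) = (757.48 − 21.2064)·e^(0.0433·13/12) = 736.2736 × 1.048026 = 771.6339
Value (long) = (F − K)·e^(−rT) = (771.6339 − 800.81) × 0.954175 = -27.8391
Value = -¥27.84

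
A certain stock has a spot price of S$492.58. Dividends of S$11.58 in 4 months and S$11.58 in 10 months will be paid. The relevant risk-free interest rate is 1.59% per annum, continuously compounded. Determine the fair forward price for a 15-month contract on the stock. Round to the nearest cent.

S$479.06

PV(dividends) I = 11.58·e^(−0.0159·4/12) + 11.58·e^(−0.0159·10/12)
I = 11.5188 + 11.4276 = 22.9464
F = (S − I)·e^(rT) = (492.58 − 22.9464) · e^(0.0159·15/12)
= 469.6336 · e^0.019875 = 469.6336 × 1.020074 = S$479.06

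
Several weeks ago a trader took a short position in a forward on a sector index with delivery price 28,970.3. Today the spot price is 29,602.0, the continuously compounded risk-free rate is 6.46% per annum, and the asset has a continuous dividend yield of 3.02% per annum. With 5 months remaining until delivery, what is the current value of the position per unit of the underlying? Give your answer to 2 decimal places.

Current fair forward for the remaining 5 months: F = S·e^((r − q)·T), (r − q) = 0.0646 − 0.0302 = 0.0344
F = 29602.0 · e^(0.0344 × 5/12) = 29602.0 × 1.01443655 = 30029.3508
Value of long forward = (F − K)·e^(−rT) = (30029.3508 − 28970.3) · e^(−0.0646·5/12)
= 1059.0508 × 0.97344236 = 1030.92
Short position value = −(long value) = -1030.92

-1030.92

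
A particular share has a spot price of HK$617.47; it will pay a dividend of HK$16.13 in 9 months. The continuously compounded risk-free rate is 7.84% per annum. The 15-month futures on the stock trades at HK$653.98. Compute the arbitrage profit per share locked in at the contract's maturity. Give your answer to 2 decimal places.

PV(dividends) I = 16.13·e^(−0.0784·9/12) = 15.2089
Fair futures F* = (S − I)·e^(rT) = (617.47 − 15.2089)·e^0.098000 = 602.2611 × 1.102963 = 664.2717
Market HK$653.98 < fair 664.2717: forward underpriced → reverse cash-and-carry (short the stock, invest proceeds at r, pay the dividends, go long the forward).
Profit at T = |F_mkt − F*| = |653.98 − 664.2717| = HK$10.29 per share

HK$10.29 per share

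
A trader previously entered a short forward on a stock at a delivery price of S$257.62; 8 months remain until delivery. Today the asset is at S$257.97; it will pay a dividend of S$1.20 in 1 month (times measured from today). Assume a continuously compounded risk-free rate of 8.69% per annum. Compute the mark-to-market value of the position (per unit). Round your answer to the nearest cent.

-S$13.66

PV(remaining dividends) I = 1.20·e^(−0.0869·1/12) = 1.1913
Current forward F = (S − I)·e^(rT) = (257.97 − 1.1913)·e^(0.0869·8/12) = 256.7787 × 1.059644 = 272.0940
Value (long) = (F − K)·e^(−rT) = (272.0940 − 257.62) × 0.943713 = 13.6593
Short position value = −(long value) = -S$13.66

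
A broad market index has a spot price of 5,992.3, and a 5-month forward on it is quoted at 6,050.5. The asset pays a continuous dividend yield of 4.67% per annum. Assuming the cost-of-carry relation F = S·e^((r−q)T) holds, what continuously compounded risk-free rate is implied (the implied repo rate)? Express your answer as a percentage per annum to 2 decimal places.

6.99%

From F = S·e^((r−q)T): (r − q) = ln(F/S)/T
ln(6050.5/5992.3) = ln(1.009712) = 0.009665
(r − q) = 0.009665 / (5/12) = 0.023196
r = ln(F/S)/T + q = 0.023196 + 0.0467 = 0.069896
r = 6.99%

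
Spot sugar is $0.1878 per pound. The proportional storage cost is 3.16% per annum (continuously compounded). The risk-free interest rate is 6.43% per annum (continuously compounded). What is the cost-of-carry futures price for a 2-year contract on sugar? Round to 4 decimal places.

$0.2275 per pound

Net carry = r + u − y = 0.0643 + 0.0316 − 0.0000 = 0.0959
F = S·e^((r+u−y)T) = 0.1878 · e^(0.0959 × 2) = 0.1878 · e^0.191800
= 0.1878 × 1.211428 = $0.2275 per pound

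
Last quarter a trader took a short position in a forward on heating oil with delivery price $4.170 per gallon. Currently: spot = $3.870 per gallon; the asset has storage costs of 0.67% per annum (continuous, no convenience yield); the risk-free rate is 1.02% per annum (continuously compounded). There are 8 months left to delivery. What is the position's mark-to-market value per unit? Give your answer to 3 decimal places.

$0.254 per gallon

Current fair forward for the remaining 8 months: F = S·e^((r + u)·T), (r + u) = 0.0102 + 0.0067 = 0.0169
F = 3.870 · e^(0.0169 × 8/12) = 3.870 × 1.011330 = 3.9138
Value of long forward = (F − K)·e^(−rT) = (3.9138 − 4.170) · e^(−0.0102·8/12)
= -0.2562 × 0.993223 = -0.254
Short position value = −(long value) = $0.254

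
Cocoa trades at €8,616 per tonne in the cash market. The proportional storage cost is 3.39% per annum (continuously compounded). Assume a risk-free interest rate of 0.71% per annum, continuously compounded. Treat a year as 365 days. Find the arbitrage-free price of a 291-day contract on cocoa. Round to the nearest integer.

Net carry = r + u − y = 0.0071 + 0.0339 − 0.0000 = 0.0410
F = S·e^((r+u−y)T) = 8616 · e^(0.0410 × 291/365) = 8616 · e^0.032688
= 8616 × 1.033228 = €8,902 per tonne

€8,902 per tonne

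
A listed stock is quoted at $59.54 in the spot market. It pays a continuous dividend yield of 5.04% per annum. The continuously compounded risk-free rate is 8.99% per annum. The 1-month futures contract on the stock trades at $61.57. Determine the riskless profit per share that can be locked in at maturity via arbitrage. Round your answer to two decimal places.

$1.83 per share

Fair futures: F* = S·e^(carry·T), with carry = (r − q) = 0.0899 − 0.0504 = 0.0395
F* = 59.54 · e^(0.0395 × 1/12) = 59.54 · e^0.003292 = 59.54 × 1.003297 = $59.7363
Market $61.57 > fair $59.7363: forward overpriced → cash-and-carry (buy spot, short the forward).
At maturity, profit = |F_mkt − F*| = |61.57 − 59.7363| = $1.83 per share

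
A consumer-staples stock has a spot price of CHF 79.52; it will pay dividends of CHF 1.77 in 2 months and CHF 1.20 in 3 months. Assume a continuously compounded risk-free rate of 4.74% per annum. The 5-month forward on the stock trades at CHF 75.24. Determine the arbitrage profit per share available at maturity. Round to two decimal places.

CHF 2.87 per share

PV(dividends) I = 1.77·e^(−0.0474·2/12) + 1.20·e^(−0.0474·3/12) = 2.9419
Fair forward F* = (S − I)·e^(rT) = (79.52 − 2.9419)·e^0.019750 = 76.5781 × 1.019946 = 78.1055
Market CHF 75.24 < fair 78.1055: forward underpriced → reverse cash-and-carry (short the stock, invest proceeds at r, pay the dividends, go long the forward).
Profit at T = |F_mkt − F*| = |75.24 − 78.1055| = CHF 2.87 per share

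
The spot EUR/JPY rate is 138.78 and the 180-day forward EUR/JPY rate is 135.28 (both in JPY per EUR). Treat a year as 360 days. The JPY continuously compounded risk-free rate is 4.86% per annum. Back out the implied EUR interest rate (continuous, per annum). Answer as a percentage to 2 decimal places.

F = S·e^((r_JPY − r_EUR)T) ⇒ r_EUR = r_JPY − ln(F/S)/T
ln(135.28/138.78) = -0.025543; /(180/360) = -0.051086
r_EUR = 0.0486 + 0.051086 = 0.099686
r_EUR = 9.97%

9.97%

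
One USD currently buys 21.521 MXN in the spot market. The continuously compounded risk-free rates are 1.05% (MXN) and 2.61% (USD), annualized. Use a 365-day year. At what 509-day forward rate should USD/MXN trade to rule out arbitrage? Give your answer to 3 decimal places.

21.058

F = S·e^((r_MXN − r_USD)T) = 21.521 · e^((0.0105 − 0.0261) × 509/365)
= 21.521 · e^-0.021755 = 21.521 × 0.978480
F = 21.058 MXN per USD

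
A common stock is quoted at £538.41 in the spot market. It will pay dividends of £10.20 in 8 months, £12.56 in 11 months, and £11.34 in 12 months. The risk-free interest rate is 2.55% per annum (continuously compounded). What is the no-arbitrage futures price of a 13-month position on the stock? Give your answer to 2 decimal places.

£519.20

PV(dividends) I = 10.20·e^(−0.0255·8/12) + 12.56·e^(−0.0255·11/12) + 11.34·e^(−0.0255·12/12)
I = 10.0281 + 12.2698 + 11.0545 = 33.3524
F = (S − I)·e^(rT) = (538.41 − 33.3524) · e^(0.0255·13/12)
= 505.0576 · e^0.027625 = 505.0576 × 1.028010 = £519.20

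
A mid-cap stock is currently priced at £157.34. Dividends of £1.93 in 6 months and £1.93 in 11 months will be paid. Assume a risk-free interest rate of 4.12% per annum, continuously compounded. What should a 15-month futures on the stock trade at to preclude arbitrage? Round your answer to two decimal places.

£161.71

PV(dividends) I = 1.93·e^(−0.0412·6/12) + 1.93·e^(−0.0412·11/12)
I = 1.8906 + 1.8585 = 3.7491
F = (S − I)·e^(rT) = (157.34 − 3.7491) · e^(0.0412·15/12)
= 153.5909 · e^0.051500 = 153.5909 × 1.052849 = £161.71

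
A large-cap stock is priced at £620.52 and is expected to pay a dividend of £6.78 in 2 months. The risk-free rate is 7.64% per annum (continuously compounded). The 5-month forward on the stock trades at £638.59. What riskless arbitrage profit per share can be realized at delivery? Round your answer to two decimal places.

PV(dividends) I = 6.78·e^(−0.0764·2/12) = 6.6942
Fair forward F* = (S − I)·e^(rT) = (620.52 − 6.6942)·e^0.031833 = 613.8258 × 1.032345 = 633.6800
Market £638.59 > fair 633.6800: forward overpriced → cash-and-carry (borrow at r, buy the stock and collect the dividends, short the forward).
Profit at T = |F_mkt − F*| = |638.59 − 633.6800| = £4.91 per share

£4.91 per share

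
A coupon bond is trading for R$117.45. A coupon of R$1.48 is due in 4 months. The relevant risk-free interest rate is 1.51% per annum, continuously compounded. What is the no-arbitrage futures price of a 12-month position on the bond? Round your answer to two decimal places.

PV(coupons) I = 1.48·e^(−0.0151·4/12)
I = 1.4726
F = (S − I)·e^(rT) = (117.45 − 1.4726) · e^(0.0151·12/12)
= 115.9774 · e^0.015100 = 115.9774 × 1.015215 = R$117.74

R$117.74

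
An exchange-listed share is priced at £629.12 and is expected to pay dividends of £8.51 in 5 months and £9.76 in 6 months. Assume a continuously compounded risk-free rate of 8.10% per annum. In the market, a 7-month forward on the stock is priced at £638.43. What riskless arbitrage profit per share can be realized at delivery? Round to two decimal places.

PV(dividends) I = 8.51·e^(−0.0810·5/12) + 9.76·e^(−0.0810·6/12) = 17.6002
Fair forward F* = (S − I)·e^(rT) = (629.12 − 17.6002)·e^0.047250 = 611.5198 × 1.048384 = 641.1076
Market £638.43 < fair 641.1076: forward underpriced → reverse cash-and-carry (short the stock, invest proceeds at r, pay the dividends, go long the forward).
Profit at T = |F_mkt − F*| = |638.43 − 641.1076| = £2.68 per share

£2.68 per share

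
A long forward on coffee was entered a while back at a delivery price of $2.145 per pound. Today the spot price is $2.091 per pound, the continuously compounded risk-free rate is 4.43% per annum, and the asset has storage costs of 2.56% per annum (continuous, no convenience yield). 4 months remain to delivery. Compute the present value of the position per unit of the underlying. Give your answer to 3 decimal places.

-$0.005 per pound

Current fair forward for the remaining 4 months: F = S·e^((r + u)·T), (r + u) = 0.0443 + 0.0256 = 0.0699
F = 2.091 · e^(0.0699 × 4/12) = 2.091 × 1.023574 = 2.1403
Value of long forward = (F − K)·e^(−rT) = (2.1403 − 2.145) · e^(−0.0443·4/12)
= -0.0047 × 0.985342 = -0.005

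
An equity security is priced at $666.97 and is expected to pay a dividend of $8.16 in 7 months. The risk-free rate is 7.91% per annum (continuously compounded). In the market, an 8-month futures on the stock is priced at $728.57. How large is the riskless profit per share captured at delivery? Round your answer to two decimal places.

$33.70 per share

PV(dividends) I = 8.16·e^(−0.0791·7/12) = 7.7920
Fair futures F* = (S − I)·e^(rT) = (666.97 − 7.7920)·e^0.052733 = 659.1780 × 1.054148 = 694.8712
Market $728.57 > fair 694.8712: forward overpriced → cash-and-carry (borrow at r, buy the stock and collect the dividends, short the forward).
Profit at T = |F_mkt − F*| = |728.57 − 694.8712| = $33.70 per share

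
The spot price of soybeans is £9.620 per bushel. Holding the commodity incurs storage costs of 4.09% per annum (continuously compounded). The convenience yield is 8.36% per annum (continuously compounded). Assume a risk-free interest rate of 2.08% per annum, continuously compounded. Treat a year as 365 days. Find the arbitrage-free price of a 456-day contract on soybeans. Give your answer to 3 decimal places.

Net carry = r + u − y = 0.0208 + 0.0409 − 0.0836 = -0.0219
F = S·e^((r+u−y)T) = 9.620 · e^(-0.0219 × 456/365) = 9.620 · e^-0.027360
= 9.620 × 0.973011 = £9.360 per bushel

£9.360 per bushel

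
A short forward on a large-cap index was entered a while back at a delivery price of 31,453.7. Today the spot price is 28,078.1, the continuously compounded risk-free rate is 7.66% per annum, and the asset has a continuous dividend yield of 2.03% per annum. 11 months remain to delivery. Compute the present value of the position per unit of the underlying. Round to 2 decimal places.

1760.44

Current fair forward for the remaining 11 months: F = S·e^((r − q)·T), (r − q) = 0.0766 − 0.0203 = 0.0563
F = 28078.1 · e^(0.0563 × 11/12) = 28078.1 × 1.05296325 = 29565.2074
Value of long forward = (F − K)·e^(−rT) = (29565.2074 − 31453.7) · e^(−0.0766·11/12)
= -1888.4926 × 0.93219182 = -1760.44
Short position value = −(long value) = 1760.44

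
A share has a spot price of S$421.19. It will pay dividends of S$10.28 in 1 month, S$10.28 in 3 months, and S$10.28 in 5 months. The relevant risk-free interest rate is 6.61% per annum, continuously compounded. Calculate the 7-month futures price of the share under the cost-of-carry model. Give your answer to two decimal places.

PV(dividends) I = 10.28·e^(−0.0661·1/12) + 10.28·e^(−0.0661·3/12) + 10.28·e^(−0.0661·5/12)
I = 10.2235 + 10.1115 + 10.0007 = 30.3357
F = (S − I)·e^(rT) = (421.19 − 30.3357) · e^(0.0661·7/12)
= 390.8543 · e^0.038558 = 390.8543 × 1.039311 = S$406.22

S$406.22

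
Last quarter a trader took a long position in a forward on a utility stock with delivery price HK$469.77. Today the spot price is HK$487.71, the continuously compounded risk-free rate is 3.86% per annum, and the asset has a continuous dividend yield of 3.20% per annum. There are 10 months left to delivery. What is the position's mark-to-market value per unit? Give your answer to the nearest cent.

Current fair forward for the remaining 10 months: F = S·e^((r − q)·T), (r − q) = 0.0386 − 0.0320 = 0.0066
F = 487.71 · e^(0.0066 × 10/12) = 487.71 × 1.005515 = 490.3997
Value of long forward = (F − K)·e^(−rT) = (490.3997 − 469.77) · e^(−0.0386·10/12)
= 20.6297 × 0.968345 = 19.98

HK$19.98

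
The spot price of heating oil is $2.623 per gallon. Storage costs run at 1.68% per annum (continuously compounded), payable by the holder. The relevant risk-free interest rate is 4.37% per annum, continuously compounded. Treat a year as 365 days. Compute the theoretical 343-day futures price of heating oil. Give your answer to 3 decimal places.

Net carry = r + u − y = 0.0437 + 0.0168 − 0.0000 = 0.0605
F = S·e^((r+u−y)T) = 2.623 · e^(0.0605 × 343/365) = 2.623 · e^0.056853
= 2.623 × 1.058500 = $2.776 per gallon

$2.776 per gallon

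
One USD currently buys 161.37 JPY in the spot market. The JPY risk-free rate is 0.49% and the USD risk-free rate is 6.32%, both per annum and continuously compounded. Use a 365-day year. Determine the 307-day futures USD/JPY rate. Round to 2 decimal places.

F = S·e^((r_JPY − r_USD)T) = 161.37 · e^((0.0049 − 0.0632) × 307/365)
= 161.37 · e^-0.049036 = 161.37 × 0.952147
F = 153.65 JPY per USD

153.65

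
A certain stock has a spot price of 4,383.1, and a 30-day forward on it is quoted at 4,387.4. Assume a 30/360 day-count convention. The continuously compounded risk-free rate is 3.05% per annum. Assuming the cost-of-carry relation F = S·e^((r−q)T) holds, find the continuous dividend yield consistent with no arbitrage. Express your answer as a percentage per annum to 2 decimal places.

From F = S·e^((r−q)T): (r − q) = ln(F/S)/T
ln(4387.4/4383.1) = ln(1.000981) = 0.000981
(r − q) = 0.000981 / (30/360) = 0.011772
q = r − ln(F/S)/T = 0.0305 − 0.011772 = 0.018728
q = 1.87%

1.87%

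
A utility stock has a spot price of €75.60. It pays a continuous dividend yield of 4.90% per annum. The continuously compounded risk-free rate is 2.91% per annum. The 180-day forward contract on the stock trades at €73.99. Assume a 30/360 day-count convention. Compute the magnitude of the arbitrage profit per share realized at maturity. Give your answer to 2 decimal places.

€0.86 per share

Fair forward: F* = S·e^(carry·T), with carry = (r − q) = 0.0291 − 0.0490 = -0.0199
F* = 75.60 · e^(-0.0199 × 180/360) = 75.60 · e^-0.009950 = 75.60 × 0.990099 = €74.8515
Market €73.99 < fair €74.8515: forward underpriced → reverse cash-and-carry (short spot, go long the forward).
At maturity, profit = |F_mkt − F*| = |73.99 − 74.8515| = €0.86 per share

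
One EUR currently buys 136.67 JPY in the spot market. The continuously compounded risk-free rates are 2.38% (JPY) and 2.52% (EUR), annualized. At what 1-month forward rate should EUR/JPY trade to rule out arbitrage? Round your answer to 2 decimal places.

136.65

F = S·e^((r_JPY − r_EUR)T) = 136.67 · e^((0.0238 − 0.0252) × 1/12)
= 136.67 · e^-0.000117 = 136.67 × 0.999883
F = 136.65 JPY per EUR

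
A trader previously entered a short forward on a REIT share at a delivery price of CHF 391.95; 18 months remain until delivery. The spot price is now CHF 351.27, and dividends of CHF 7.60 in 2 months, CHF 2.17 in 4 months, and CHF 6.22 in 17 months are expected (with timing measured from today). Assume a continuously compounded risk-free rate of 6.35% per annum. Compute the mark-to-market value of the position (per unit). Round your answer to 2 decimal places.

CHF 20.40

PV(remaining dividends) I = 7.60·e^(−0.0635·2/12) + 2.17·e^(−0.0635·4/12) + 6.22·e^(−0.0635·17/12) = 15.3294
Current forward F = (S − I)·e^(rT) = (351.27 − 15.3294)·e^(0.0635·18/12) = 335.9406 × 1.099934 = 369.5125
Value (long) = (F − K)·e^(−rT) = (369.5125 − 391.95) × 0.909146 = -20.3990
Short position value = −(long value) = CHF 20.40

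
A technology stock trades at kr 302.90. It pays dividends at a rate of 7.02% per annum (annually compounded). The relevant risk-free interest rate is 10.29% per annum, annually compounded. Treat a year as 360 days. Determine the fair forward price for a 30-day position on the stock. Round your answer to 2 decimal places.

F = S · (1+r)^T / (1+q)^T
= 302.90 × 1.008195 / 1.005670 = 302.90 × 1.002511
F = kr 303.66

kr 303.66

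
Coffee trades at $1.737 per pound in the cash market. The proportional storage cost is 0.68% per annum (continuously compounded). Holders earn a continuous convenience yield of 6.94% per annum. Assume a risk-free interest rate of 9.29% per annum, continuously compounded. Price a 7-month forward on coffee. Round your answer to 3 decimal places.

$1.768 per pound

Net carry = r + u − y = 0.0929 + 0.0068 − 0.0694 = 0.0303
F = S·e^((r+u−y)T) = 1.737 · e^(0.0303 × 7/12) = 1.737 · e^0.017675
= 1.737 × 1.017832 = $1.768 per pound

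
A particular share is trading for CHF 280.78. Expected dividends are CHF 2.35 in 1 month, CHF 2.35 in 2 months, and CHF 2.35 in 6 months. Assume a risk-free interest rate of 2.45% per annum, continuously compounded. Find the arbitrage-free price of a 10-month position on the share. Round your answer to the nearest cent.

PV(dividends) I = 2.35·e^(−0.0245·1/12) + 2.35·e^(−0.0245·2/12) + 2.35·e^(−0.0245·6/12)
I = 2.3452 + 2.3404 + 2.3214 = 7.0070
F = (S − I)·e^(rT) = (280.78 − 7.0070) · e^(0.0245·10/12)
= 273.7730 · e^0.020417 = 273.7730 × 1.020627 = CHF 279.42

CHF 279.42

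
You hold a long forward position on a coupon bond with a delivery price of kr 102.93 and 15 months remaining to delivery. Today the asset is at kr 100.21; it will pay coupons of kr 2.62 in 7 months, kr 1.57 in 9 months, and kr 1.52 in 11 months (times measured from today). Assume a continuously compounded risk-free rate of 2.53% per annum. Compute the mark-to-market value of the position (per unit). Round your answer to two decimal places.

-kr 5.12

PV(remaining coupons) I = 2.62·e^(−0.0253·7/12) + 1.57·e^(−0.0253·9/12) + 1.52·e^(−0.0253·11/12) = 5.6073
Current forward F = (S − I)·e^(rT) = (100.21 − 5.6073)·e^(0.0253·15/12) = 94.6027 × 1.032130 = 97.6423
Value (long) = (F − K)·e^(−rT) = (97.6423 − 102.93) × 0.968870 = -5.1231
Value = -kr 5.12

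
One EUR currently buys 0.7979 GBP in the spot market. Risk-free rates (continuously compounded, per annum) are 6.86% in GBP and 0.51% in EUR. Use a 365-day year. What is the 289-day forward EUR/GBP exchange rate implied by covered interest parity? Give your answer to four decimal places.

0.8390

F = S·e^((r_GBP − r_EUR)T) = 0.7979 · e^((0.0686 − 0.0051) × 289/365)
= 0.7979 · e^0.050278 = 0.7979 × 1.051563
F = 0.8390 GBP per EUR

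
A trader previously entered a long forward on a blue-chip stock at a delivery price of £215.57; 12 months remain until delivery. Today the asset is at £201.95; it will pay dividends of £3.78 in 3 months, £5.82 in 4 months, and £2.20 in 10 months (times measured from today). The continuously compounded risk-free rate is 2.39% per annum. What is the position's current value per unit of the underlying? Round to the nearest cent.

-£20.22

PV(remaining dividends) I = 3.78·e^(−0.0239·3/12) + 5.82·e^(−0.0239·4/12) + 2.20·e^(−0.0239·10/12) = 11.6879
Current forward F = (S − I)·e^(rT) = (201.95 − 11.6879)·e^(0.0239·12/12) = 190.2621 × 1.024188 = 194.8642
Value (long) = (F − K)·e^(−rT) = (194.8642 − 215.57) × 0.976383 = -20.2168
Value = -£20.22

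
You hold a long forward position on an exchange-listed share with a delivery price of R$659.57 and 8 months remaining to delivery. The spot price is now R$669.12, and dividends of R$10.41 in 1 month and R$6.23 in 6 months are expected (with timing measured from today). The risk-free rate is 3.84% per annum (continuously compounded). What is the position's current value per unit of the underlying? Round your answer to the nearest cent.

R$9.73

PV(remaining dividends) I = 10.41·e^(−0.0384·1/12) + 6.23·e^(−0.0384·6/12) = 16.4883
Current forward F = (S − I)·e^(rT) = (669.12 − 16.4883)·e^(0.0384·8/12) = 652.6317 × 1.025930 = 669.5544
Value (long) = (F − K)·e^(−rT) = (669.5544 − 659.57) × 0.974725 = 9.7320
Value = R$9.73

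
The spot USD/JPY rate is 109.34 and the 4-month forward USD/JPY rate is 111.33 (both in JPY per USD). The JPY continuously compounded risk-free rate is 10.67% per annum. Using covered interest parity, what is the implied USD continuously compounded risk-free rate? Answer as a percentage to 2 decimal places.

5.26%

F = S·e^((r_JPY − r_USD)T) ⇒ r_USD = r_JPY − ln(F/S)/T
ln(111.33/109.34) = 0.018036; /(4/12) = 0.054108
r_USD = 0.1067 − 0.054108 = 0.052592
r_USD = 5.26%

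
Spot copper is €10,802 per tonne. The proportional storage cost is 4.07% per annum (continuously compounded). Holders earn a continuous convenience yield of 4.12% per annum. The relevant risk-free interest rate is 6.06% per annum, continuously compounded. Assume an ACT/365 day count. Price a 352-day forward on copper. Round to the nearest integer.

€11,447 per tonne

Net carry = r + u − y = 0.0606 + 0.0407 − 0.0412 = 0.0601
F = S·e^((r+u−y)T) = 10802 · e^(0.0601 × 352/365) = 10802 · e^0.057959
= 10802 × 1.059672 = €11,447 per tonne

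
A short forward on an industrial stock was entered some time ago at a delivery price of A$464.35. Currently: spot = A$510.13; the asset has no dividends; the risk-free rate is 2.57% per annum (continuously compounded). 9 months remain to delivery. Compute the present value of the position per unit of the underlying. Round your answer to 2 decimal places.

-A$54.64

Current fair forward for the remaining 9 months: F = S·e^(r·T), r = 0.0257
F = 510.13 · e^(0.0257 × 9/12) = 510.13 × 1.019462 = 520.0582
Value of long forward = (F − K)·e^(−rT) = (520.0582 − 464.35) · e^(−0.0257·9/12)
= 55.7082 × 0.980910 = 54.64
Short position value = −(long value) = -A$54.64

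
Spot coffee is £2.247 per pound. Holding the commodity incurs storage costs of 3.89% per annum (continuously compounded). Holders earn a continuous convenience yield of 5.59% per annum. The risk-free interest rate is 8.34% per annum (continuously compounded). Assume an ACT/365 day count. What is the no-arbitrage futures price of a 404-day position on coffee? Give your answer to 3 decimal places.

£2.418 per pound

Net carry = r + u − y = 0.0834 + 0.0389 − 0.0559 = 0.0664
F = S·e^((r+u−y)T) = 2.247 · e^(0.0664 × 404/365) = 2.247 · e^0.073495
= 2.247 × 1.076263 = £2.418 per pound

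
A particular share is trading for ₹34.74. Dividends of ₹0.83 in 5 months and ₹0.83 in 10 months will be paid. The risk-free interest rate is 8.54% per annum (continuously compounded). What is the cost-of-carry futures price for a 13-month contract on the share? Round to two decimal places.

₹36.38

PV(dividends) I = 0.83·e^(−0.0854·5/12) + 0.83·e^(−0.0854·10/12)
I = 0.8010 + 0.7730 = 1.5740
F = (S − I)·e^(rT) = (34.74 − 1.5740) · e^(0.0854·13/12)
= 33.1660 · e^0.092517 = 33.1660 × 1.096932 = ₹36.38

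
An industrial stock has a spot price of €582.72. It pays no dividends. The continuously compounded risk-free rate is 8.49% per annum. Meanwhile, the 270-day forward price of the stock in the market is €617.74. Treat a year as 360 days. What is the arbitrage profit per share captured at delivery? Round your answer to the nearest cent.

€3.29 per share

Fair forward: F* = S·e^(carry·T), with carry = r = 0.0849
F* = 582.72 · e^(0.0849 × 270/360) = 582.72 · e^0.063675 = 582.72 × 1.065746 = €621.0315
Market €617.74 < fair €621.0315: forward underpriced → reverse cash-and-carry (short spot, go long the forward).
At maturity, profit = |F_mkt − F*| = |617.74 − 621.0315| = €3.29 per share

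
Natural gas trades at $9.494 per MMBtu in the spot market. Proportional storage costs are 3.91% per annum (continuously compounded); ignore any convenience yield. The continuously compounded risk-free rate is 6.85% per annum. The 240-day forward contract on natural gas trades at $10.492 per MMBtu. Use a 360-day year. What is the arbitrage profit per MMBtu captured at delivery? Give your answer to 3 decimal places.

$0.292 per MMBtu

Fair forward: F* = S·e^(carry·T), with carry = (r + u) = 0.0685 + 0.0391 = 0.1076
F* = 9.494 · e^(0.1076 × 240/360) = 9.494 · e^0.071733 = 9.494 × 1.074368 = $10.2000
Market $10.492 > fair $10.2000: forward overpriced → cash-and-carry (buy spot, short the forward).
At maturity, profit = |F_mkt − F*| = |10.492 − 10.2000| = $0.292 per MMBtu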